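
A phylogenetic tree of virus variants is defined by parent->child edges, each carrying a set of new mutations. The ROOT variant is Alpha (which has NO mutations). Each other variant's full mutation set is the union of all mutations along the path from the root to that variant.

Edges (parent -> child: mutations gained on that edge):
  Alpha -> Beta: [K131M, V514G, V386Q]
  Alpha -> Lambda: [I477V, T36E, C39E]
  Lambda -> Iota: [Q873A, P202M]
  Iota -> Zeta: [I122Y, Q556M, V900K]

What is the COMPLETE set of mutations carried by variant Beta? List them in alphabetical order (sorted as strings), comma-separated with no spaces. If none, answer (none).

At Alpha: gained [] -> total []
At Beta: gained ['K131M', 'V514G', 'V386Q'] -> total ['K131M', 'V386Q', 'V514G']

Answer: K131M,V386Q,V514G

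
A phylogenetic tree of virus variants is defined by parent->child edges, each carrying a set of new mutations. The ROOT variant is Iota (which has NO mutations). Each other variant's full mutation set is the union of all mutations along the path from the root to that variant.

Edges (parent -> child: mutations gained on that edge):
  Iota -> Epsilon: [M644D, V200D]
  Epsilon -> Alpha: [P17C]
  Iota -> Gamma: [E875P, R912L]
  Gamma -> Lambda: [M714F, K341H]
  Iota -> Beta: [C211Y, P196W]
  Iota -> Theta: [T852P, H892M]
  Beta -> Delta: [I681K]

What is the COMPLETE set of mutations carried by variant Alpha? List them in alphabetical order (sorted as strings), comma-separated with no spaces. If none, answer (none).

At Iota: gained [] -> total []
At Epsilon: gained ['M644D', 'V200D'] -> total ['M644D', 'V200D']
At Alpha: gained ['P17C'] -> total ['M644D', 'P17C', 'V200D']

Answer: M644D,P17C,V200D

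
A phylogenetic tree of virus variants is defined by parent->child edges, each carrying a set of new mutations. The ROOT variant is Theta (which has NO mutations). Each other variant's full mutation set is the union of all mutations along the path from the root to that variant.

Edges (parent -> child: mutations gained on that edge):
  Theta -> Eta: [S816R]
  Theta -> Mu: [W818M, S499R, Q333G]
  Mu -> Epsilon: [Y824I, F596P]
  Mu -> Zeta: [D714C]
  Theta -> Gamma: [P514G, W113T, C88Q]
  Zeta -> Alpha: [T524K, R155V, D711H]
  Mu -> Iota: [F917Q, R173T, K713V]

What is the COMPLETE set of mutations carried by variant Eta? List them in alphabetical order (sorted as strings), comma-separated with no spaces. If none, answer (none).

At Theta: gained [] -> total []
At Eta: gained ['S816R'] -> total ['S816R']

Answer: S816R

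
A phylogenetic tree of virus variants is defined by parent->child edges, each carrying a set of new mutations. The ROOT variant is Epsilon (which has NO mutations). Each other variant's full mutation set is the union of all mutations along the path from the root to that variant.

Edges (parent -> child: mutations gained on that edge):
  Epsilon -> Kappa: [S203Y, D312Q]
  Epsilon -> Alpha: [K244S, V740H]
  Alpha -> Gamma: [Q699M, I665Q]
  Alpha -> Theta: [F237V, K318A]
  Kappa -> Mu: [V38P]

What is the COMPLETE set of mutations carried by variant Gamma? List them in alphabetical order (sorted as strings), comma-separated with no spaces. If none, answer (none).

Answer: I665Q,K244S,Q699M,V740H

Derivation:
At Epsilon: gained [] -> total []
At Alpha: gained ['K244S', 'V740H'] -> total ['K244S', 'V740H']
At Gamma: gained ['Q699M', 'I665Q'] -> total ['I665Q', 'K244S', 'Q699M', 'V740H']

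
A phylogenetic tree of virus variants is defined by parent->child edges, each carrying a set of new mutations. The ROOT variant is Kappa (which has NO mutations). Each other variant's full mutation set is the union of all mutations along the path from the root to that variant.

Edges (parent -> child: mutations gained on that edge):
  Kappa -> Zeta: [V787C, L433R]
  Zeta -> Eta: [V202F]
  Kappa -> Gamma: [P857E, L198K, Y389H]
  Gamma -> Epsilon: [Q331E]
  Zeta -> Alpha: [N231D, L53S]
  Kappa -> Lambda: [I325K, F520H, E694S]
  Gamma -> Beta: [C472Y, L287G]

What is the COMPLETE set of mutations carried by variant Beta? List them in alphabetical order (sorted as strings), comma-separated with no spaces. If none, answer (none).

At Kappa: gained [] -> total []
At Gamma: gained ['P857E', 'L198K', 'Y389H'] -> total ['L198K', 'P857E', 'Y389H']
At Beta: gained ['C472Y', 'L287G'] -> total ['C472Y', 'L198K', 'L287G', 'P857E', 'Y389H']

Answer: C472Y,L198K,L287G,P857E,Y389H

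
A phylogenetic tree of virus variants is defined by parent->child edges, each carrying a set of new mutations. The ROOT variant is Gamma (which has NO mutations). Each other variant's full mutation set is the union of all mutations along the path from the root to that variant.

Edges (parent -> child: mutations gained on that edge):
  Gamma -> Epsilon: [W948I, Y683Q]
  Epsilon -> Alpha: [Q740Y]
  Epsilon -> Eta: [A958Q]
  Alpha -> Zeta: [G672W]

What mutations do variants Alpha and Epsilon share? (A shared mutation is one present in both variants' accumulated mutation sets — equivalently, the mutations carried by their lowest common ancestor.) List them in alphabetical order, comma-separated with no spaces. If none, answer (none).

Accumulating mutations along path to Alpha:
  At Gamma: gained [] -> total []
  At Epsilon: gained ['W948I', 'Y683Q'] -> total ['W948I', 'Y683Q']
  At Alpha: gained ['Q740Y'] -> total ['Q740Y', 'W948I', 'Y683Q']
Mutations(Alpha) = ['Q740Y', 'W948I', 'Y683Q']
Accumulating mutations along path to Epsilon:
  At Gamma: gained [] -> total []
  At Epsilon: gained ['W948I', 'Y683Q'] -> total ['W948I', 'Y683Q']
Mutations(Epsilon) = ['W948I', 'Y683Q']
Intersection: ['Q740Y', 'W948I', 'Y683Q'] ∩ ['W948I', 'Y683Q'] = ['W948I', 'Y683Q']

Answer: W948I,Y683Q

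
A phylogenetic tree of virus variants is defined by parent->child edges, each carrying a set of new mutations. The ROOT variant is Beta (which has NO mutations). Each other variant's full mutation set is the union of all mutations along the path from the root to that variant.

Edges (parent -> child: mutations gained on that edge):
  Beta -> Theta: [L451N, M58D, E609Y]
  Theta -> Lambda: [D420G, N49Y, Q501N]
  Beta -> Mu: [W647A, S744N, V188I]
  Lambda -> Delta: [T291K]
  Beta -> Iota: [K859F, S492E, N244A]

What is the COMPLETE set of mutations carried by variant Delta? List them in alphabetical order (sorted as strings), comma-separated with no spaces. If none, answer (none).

Answer: D420G,E609Y,L451N,M58D,N49Y,Q501N,T291K

Derivation:
At Beta: gained [] -> total []
At Theta: gained ['L451N', 'M58D', 'E609Y'] -> total ['E609Y', 'L451N', 'M58D']
At Lambda: gained ['D420G', 'N49Y', 'Q501N'] -> total ['D420G', 'E609Y', 'L451N', 'M58D', 'N49Y', 'Q501N']
At Delta: gained ['T291K'] -> total ['D420G', 'E609Y', 'L451N', 'M58D', 'N49Y', 'Q501N', 'T291K']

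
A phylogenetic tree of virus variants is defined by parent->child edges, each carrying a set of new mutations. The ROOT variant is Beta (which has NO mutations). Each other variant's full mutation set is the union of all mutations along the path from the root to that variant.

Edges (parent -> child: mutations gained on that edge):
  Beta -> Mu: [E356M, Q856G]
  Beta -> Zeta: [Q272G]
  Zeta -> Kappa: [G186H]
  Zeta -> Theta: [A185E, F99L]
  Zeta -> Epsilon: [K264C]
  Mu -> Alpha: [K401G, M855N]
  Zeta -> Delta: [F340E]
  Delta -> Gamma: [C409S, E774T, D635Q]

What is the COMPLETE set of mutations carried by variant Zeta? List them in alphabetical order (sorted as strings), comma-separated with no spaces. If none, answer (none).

Answer: Q272G

Derivation:
At Beta: gained [] -> total []
At Zeta: gained ['Q272G'] -> total ['Q272G']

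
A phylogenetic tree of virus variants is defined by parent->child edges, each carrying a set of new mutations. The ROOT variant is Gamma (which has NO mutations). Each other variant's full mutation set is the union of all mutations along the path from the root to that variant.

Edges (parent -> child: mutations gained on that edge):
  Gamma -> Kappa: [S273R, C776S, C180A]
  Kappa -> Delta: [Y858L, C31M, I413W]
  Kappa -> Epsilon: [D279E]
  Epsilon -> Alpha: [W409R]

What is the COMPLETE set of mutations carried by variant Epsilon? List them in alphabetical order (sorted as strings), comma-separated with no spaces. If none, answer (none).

Answer: C180A,C776S,D279E,S273R

Derivation:
At Gamma: gained [] -> total []
At Kappa: gained ['S273R', 'C776S', 'C180A'] -> total ['C180A', 'C776S', 'S273R']
At Epsilon: gained ['D279E'] -> total ['C180A', 'C776S', 'D279E', 'S273R']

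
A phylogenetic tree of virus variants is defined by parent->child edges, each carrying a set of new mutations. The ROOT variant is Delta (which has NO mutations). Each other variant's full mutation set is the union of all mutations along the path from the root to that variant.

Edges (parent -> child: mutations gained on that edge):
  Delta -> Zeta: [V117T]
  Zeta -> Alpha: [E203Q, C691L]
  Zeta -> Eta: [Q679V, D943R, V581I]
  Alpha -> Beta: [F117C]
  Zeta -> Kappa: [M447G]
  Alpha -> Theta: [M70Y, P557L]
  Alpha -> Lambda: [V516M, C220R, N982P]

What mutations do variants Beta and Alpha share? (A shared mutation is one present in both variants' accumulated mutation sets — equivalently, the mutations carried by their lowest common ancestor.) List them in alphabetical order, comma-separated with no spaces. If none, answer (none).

Accumulating mutations along path to Beta:
  At Delta: gained [] -> total []
  At Zeta: gained ['V117T'] -> total ['V117T']
  At Alpha: gained ['E203Q', 'C691L'] -> total ['C691L', 'E203Q', 'V117T']
  At Beta: gained ['F117C'] -> total ['C691L', 'E203Q', 'F117C', 'V117T']
Mutations(Beta) = ['C691L', 'E203Q', 'F117C', 'V117T']
Accumulating mutations along path to Alpha:
  At Delta: gained [] -> total []
  At Zeta: gained ['V117T'] -> total ['V117T']
  At Alpha: gained ['E203Q', 'C691L'] -> total ['C691L', 'E203Q', 'V117T']
Mutations(Alpha) = ['C691L', 'E203Q', 'V117T']
Intersection: ['C691L', 'E203Q', 'F117C', 'V117T'] ∩ ['C691L', 'E203Q', 'V117T'] = ['C691L', 'E203Q', 'V117T']

Answer: C691L,E203Q,V117T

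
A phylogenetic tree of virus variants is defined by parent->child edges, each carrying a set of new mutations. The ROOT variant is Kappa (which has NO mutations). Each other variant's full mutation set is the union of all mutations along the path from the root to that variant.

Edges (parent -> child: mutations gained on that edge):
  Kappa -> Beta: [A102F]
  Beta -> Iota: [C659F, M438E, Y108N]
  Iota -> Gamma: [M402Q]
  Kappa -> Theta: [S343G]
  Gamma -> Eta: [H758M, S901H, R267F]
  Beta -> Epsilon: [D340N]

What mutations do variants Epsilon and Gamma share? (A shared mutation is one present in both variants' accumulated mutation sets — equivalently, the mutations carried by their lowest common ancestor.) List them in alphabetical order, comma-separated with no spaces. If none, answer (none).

Accumulating mutations along path to Epsilon:
  At Kappa: gained [] -> total []
  At Beta: gained ['A102F'] -> total ['A102F']
  At Epsilon: gained ['D340N'] -> total ['A102F', 'D340N']
Mutations(Epsilon) = ['A102F', 'D340N']
Accumulating mutations along path to Gamma:
  At Kappa: gained [] -> total []
  At Beta: gained ['A102F'] -> total ['A102F']
  At Iota: gained ['C659F', 'M438E', 'Y108N'] -> total ['A102F', 'C659F', 'M438E', 'Y108N']
  At Gamma: gained ['M402Q'] -> total ['A102F', 'C659F', 'M402Q', 'M438E', 'Y108N']
Mutations(Gamma) = ['A102F', 'C659F', 'M402Q', 'M438E', 'Y108N']
Intersection: ['A102F', 'D340N'] ∩ ['A102F', 'C659F', 'M402Q', 'M438E', 'Y108N'] = ['A102F']

Answer: A102F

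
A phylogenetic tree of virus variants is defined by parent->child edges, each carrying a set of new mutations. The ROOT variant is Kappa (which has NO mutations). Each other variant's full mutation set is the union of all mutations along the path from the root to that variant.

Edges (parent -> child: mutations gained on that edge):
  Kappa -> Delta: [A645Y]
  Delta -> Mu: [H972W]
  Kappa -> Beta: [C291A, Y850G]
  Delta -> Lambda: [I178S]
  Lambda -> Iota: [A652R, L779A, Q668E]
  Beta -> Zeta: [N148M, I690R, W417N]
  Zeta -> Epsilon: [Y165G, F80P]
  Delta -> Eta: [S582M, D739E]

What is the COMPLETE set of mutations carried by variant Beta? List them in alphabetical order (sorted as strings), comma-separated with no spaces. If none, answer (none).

Answer: C291A,Y850G

Derivation:
At Kappa: gained [] -> total []
At Beta: gained ['C291A', 'Y850G'] -> total ['C291A', 'Y850G']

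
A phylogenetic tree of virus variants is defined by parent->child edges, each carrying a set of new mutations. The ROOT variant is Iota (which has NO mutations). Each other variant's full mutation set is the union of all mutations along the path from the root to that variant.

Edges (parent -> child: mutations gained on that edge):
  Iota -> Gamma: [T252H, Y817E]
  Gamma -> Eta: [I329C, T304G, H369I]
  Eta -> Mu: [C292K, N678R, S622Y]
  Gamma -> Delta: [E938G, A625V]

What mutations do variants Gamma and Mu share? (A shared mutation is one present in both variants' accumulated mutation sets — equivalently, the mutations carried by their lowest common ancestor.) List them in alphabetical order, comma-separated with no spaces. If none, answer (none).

Answer: T252H,Y817E

Derivation:
Accumulating mutations along path to Gamma:
  At Iota: gained [] -> total []
  At Gamma: gained ['T252H', 'Y817E'] -> total ['T252H', 'Y817E']
Mutations(Gamma) = ['T252H', 'Y817E']
Accumulating mutations along path to Mu:
  At Iota: gained [] -> total []
  At Gamma: gained ['T252H', 'Y817E'] -> total ['T252H', 'Y817E']
  At Eta: gained ['I329C', 'T304G', 'H369I'] -> total ['H369I', 'I329C', 'T252H', 'T304G', 'Y817E']
  At Mu: gained ['C292K', 'N678R', 'S622Y'] -> total ['C292K', 'H369I', 'I329C', 'N678R', 'S622Y', 'T252H', 'T304G', 'Y817E']
Mutations(Mu) = ['C292K', 'H369I', 'I329C', 'N678R', 'S622Y', 'T252H', 'T304G', 'Y817E']
Intersection: ['T252H', 'Y817E'] ∩ ['C292K', 'H369I', 'I329C', 'N678R', 'S622Y', 'T252H', 'T304G', 'Y817E'] = ['T252H', 'Y817E']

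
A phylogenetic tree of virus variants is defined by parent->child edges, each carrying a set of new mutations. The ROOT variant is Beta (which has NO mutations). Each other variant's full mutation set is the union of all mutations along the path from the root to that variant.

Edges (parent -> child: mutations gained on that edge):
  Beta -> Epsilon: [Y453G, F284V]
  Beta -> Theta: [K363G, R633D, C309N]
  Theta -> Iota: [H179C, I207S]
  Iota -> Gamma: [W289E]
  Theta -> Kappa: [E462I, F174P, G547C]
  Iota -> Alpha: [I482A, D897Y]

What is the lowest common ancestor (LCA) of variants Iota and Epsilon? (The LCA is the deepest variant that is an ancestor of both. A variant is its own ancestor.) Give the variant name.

Answer: Beta

Derivation:
Path from root to Iota: Beta -> Theta -> Iota
  ancestors of Iota: {Beta, Theta, Iota}
Path from root to Epsilon: Beta -> Epsilon
  ancestors of Epsilon: {Beta, Epsilon}
Common ancestors: {Beta}
Walk up from Epsilon: Epsilon (not in ancestors of Iota), Beta (in ancestors of Iota)
Deepest common ancestor (LCA) = Beta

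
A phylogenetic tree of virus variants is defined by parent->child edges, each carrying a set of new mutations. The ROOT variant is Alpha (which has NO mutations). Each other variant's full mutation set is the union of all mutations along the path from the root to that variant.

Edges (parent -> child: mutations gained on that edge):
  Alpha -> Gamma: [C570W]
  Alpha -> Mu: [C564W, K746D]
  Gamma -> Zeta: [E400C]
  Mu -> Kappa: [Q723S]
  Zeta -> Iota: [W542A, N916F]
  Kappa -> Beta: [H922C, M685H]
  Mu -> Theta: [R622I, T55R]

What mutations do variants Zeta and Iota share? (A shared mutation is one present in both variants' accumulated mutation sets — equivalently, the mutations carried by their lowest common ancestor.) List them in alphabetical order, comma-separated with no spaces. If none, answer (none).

Answer: C570W,E400C

Derivation:
Accumulating mutations along path to Zeta:
  At Alpha: gained [] -> total []
  At Gamma: gained ['C570W'] -> total ['C570W']
  At Zeta: gained ['E400C'] -> total ['C570W', 'E400C']
Mutations(Zeta) = ['C570W', 'E400C']
Accumulating mutations along path to Iota:
  At Alpha: gained [] -> total []
  At Gamma: gained ['C570W'] -> total ['C570W']
  At Zeta: gained ['E400C'] -> total ['C570W', 'E400C']
  At Iota: gained ['W542A', 'N916F'] -> total ['C570W', 'E400C', 'N916F', 'W542A']
Mutations(Iota) = ['C570W', 'E400C', 'N916F', 'W542A']
Intersection: ['C570W', 'E400C'] ∩ ['C570W', 'E400C', 'N916F', 'W542A'] = ['C570W', 'E400C']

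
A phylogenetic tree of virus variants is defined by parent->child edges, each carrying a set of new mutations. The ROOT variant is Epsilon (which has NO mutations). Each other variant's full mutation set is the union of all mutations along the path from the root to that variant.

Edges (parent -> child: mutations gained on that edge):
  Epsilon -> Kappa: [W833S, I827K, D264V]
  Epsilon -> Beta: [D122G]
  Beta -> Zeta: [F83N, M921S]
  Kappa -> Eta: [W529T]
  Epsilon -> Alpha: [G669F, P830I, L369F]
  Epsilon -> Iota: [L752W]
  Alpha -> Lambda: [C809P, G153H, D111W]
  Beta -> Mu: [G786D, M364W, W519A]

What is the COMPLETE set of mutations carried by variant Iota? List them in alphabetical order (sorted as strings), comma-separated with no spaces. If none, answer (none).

Answer: L752W

Derivation:
At Epsilon: gained [] -> total []
At Iota: gained ['L752W'] -> total ['L752W']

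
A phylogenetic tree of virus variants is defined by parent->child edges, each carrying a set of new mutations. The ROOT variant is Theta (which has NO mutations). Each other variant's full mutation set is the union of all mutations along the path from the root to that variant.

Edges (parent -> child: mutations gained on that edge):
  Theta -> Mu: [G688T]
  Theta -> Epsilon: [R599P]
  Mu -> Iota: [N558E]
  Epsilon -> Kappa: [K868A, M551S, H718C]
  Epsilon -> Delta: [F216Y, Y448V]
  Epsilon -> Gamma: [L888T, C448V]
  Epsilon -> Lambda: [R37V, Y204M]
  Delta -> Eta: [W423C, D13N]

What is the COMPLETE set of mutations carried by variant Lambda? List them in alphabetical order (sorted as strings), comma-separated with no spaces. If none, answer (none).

At Theta: gained [] -> total []
At Epsilon: gained ['R599P'] -> total ['R599P']
At Lambda: gained ['R37V', 'Y204M'] -> total ['R37V', 'R599P', 'Y204M']

Answer: R37V,R599P,Y204M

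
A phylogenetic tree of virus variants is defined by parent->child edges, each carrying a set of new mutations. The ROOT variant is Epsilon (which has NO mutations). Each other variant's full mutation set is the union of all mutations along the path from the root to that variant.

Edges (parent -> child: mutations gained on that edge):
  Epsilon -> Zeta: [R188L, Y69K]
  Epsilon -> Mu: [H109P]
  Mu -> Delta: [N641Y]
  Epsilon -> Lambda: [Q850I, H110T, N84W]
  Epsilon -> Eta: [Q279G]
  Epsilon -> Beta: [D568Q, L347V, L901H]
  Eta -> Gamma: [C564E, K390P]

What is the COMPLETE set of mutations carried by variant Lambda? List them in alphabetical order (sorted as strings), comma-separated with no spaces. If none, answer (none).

Answer: H110T,N84W,Q850I

Derivation:
At Epsilon: gained [] -> total []
At Lambda: gained ['Q850I', 'H110T', 'N84W'] -> total ['H110T', 'N84W', 'Q850I']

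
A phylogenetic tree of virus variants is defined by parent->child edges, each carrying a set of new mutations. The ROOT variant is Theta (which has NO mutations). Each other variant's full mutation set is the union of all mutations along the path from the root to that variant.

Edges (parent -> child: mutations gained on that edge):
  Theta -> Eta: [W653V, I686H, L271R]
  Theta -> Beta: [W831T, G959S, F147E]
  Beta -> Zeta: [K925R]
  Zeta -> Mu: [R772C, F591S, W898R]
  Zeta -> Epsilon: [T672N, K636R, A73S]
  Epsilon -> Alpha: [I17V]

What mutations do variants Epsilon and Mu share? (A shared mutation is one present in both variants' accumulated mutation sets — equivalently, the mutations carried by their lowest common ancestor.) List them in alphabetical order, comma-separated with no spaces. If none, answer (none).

Accumulating mutations along path to Epsilon:
  At Theta: gained [] -> total []
  At Beta: gained ['W831T', 'G959S', 'F147E'] -> total ['F147E', 'G959S', 'W831T']
  At Zeta: gained ['K925R'] -> total ['F147E', 'G959S', 'K925R', 'W831T']
  At Epsilon: gained ['T672N', 'K636R', 'A73S'] -> total ['A73S', 'F147E', 'G959S', 'K636R', 'K925R', 'T672N', 'W831T']
Mutations(Epsilon) = ['A73S', 'F147E', 'G959S', 'K636R', 'K925R', 'T672N', 'W831T']
Accumulating mutations along path to Mu:
  At Theta: gained [] -> total []
  At Beta: gained ['W831T', 'G959S', 'F147E'] -> total ['F147E', 'G959S', 'W831T']
  At Zeta: gained ['K925R'] -> total ['F147E', 'G959S', 'K925R', 'W831T']
  At Mu: gained ['R772C', 'F591S', 'W898R'] -> total ['F147E', 'F591S', 'G959S', 'K925R', 'R772C', 'W831T', 'W898R']
Mutations(Mu) = ['F147E', 'F591S', 'G959S', 'K925R', 'R772C', 'W831T', 'W898R']
Intersection: ['A73S', 'F147E', 'G959S', 'K636R', 'K925R', 'T672N', 'W831T'] ∩ ['F147E', 'F591S', 'G959S', 'K925R', 'R772C', 'W831T', 'W898R'] = ['F147E', 'G959S', 'K925R', 'W831T']

Answer: F147E,G959S,K925R,W831T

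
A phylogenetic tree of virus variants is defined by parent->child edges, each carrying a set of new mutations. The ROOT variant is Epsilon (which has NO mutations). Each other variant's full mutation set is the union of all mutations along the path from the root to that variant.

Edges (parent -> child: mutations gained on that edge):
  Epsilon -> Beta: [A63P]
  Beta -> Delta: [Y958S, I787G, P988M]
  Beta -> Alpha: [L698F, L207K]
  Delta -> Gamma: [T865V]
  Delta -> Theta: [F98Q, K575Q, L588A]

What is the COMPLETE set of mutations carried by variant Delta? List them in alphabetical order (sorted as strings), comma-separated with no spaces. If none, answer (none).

At Epsilon: gained [] -> total []
At Beta: gained ['A63P'] -> total ['A63P']
At Delta: gained ['Y958S', 'I787G', 'P988M'] -> total ['A63P', 'I787G', 'P988M', 'Y958S']

Answer: A63P,I787G,P988M,Y958S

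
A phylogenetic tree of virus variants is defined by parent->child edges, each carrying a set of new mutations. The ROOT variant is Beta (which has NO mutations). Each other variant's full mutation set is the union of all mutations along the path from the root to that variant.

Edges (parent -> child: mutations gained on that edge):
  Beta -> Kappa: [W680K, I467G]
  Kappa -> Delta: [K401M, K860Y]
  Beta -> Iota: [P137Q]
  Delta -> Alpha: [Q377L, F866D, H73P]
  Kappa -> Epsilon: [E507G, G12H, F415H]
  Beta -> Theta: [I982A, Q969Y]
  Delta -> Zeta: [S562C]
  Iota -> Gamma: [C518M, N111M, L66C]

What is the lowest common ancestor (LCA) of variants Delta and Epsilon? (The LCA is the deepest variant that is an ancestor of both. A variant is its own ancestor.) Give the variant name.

Path from root to Delta: Beta -> Kappa -> Delta
  ancestors of Delta: {Beta, Kappa, Delta}
Path from root to Epsilon: Beta -> Kappa -> Epsilon
  ancestors of Epsilon: {Beta, Kappa, Epsilon}
Common ancestors: {Beta, Kappa}
Walk up from Epsilon: Epsilon (not in ancestors of Delta), Kappa (in ancestors of Delta), Beta (in ancestors of Delta)
Deepest common ancestor (LCA) = Kappa

Answer: Kappa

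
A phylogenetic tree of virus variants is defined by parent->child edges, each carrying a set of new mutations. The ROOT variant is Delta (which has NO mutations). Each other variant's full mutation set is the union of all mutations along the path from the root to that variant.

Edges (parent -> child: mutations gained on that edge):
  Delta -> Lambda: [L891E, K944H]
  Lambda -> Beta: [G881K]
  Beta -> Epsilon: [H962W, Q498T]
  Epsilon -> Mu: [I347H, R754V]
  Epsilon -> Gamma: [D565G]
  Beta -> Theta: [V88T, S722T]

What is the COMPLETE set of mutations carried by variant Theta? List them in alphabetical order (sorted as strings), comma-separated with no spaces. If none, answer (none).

Answer: G881K,K944H,L891E,S722T,V88T

Derivation:
At Delta: gained [] -> total []
At Lambda: gained ['L891E', 'K944H'] -> total ['K944H', 'L891E']
At Beta: gained ['G881K'] -> total ['G881K', 'K944H', 'L891E']
At Theta: gained ['V88T', 'S722T'] -> total ['G881K', 'K944H', 'L891E', 'S722T', 'V88T']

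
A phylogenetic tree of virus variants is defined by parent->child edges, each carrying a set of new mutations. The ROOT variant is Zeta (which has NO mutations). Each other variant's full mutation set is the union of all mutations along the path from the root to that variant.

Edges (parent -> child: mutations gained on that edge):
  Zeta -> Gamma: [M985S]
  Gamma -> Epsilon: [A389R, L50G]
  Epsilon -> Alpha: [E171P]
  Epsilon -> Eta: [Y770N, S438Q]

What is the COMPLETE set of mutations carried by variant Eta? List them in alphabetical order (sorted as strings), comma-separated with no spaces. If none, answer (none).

Answer: A389R,L50G,M985S,S438Q,Y770N

Derivation:
At Zeta: gained [] -> total []
At Gamma: gained ['M985S'] -> total ['M985S']
At Epsilon: gained ['A389R', 'L50G'] -> total ['A389R', 'L50G', 'M985S']
At Eta: gained ['Y770N', 'S438Q'] -> total ['A389R', 'L50G', 'M985S', 'S438Q', 'Y770N']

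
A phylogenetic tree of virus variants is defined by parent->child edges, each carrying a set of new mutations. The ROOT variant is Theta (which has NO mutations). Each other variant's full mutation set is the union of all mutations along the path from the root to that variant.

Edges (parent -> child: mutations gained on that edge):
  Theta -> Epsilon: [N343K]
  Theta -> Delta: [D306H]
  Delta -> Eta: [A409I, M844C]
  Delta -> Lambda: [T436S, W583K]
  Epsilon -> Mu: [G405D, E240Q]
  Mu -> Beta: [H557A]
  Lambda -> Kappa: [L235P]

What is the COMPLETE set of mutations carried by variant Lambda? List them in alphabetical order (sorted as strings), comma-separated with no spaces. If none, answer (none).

At Theta: gained [] -> total []
At Delta: gained ['D306H'] -> total ['D306H']
At Lambda: gained ['T436S', 'W583K'] -> total ['D306H', 'T436S', 'W583K']

Answer: D306H,T436S,W583K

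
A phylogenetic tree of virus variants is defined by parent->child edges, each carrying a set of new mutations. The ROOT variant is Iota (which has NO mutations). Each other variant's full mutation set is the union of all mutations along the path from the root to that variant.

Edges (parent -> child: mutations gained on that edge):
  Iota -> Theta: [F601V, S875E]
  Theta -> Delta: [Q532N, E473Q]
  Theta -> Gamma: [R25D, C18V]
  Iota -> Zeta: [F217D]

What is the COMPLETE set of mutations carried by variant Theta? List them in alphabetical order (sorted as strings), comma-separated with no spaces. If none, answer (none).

Answer: F601V,S875E

Derivation:
At Iota: gained [] -> total []
At Theta: gained ['F601V', 'S875E'] -> total ['F601V', 'S875E']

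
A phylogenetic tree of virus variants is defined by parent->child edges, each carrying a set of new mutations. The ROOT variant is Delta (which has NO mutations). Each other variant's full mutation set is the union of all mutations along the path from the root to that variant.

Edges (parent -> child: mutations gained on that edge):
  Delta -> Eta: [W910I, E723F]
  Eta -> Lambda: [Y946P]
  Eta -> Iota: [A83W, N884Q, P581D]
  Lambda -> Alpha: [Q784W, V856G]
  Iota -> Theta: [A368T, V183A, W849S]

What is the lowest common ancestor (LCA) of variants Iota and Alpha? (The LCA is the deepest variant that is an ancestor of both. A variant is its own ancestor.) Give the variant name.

Answer: Eta

Derivation:
Path from root to Iota: Delta -> Eta -> Iota
  ancestors of Iota: {Delta, Eta, Iota}
Path from root to Alpha: Delta -> Eta -> Lambda -> Alpha
  ancestors of Alpha: {Delta, Eta, Lambda, Alpha}
Common ancestors: {Delta, Eta}
Walk up from Alpha: Alpha (not in ancestors of Iota), Lambda (not in ancestors of Iota), Eta (in ancestors of Iota), Delta (in ancestors of Iota)
Deepest common ancestor (LCA) = Eta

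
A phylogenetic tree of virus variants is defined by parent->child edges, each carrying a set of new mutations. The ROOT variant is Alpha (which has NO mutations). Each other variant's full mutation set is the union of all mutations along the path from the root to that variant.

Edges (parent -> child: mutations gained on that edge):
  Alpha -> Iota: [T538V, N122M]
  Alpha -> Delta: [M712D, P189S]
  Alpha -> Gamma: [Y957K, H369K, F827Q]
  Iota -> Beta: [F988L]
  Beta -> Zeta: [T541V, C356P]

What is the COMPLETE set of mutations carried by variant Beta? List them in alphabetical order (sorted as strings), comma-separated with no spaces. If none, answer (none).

At Alpha: gained [] -> total []
At Iota: gained ['T538V', 'N122M'] -> total ['N122M', 'T538V']
At Beta: gained ['F988L'] -> total ['F988L', 'N122M', 'T538V']

Answer: F988L,N122M,T538V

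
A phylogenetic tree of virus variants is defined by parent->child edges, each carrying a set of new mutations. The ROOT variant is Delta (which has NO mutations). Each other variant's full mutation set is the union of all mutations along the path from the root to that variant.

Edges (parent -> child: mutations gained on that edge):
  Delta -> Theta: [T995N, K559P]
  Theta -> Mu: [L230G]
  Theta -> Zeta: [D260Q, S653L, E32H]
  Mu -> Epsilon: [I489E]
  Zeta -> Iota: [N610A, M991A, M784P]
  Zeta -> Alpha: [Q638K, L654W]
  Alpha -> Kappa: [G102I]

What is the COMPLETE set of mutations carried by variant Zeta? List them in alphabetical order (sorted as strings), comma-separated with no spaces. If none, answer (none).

Answer: D260Q,E32H,K559P,S653L,T995N

Derivation:
At Delta: gained [] -> total []
At Theta: gained ['T995N', 'K559P'] -> total ['K559P', 'T995N']
At Zeta: gained ['D260Q', 'S653L', 'E32H'] -> total ['D260Q', 'E32H', 'K559P', 'S653L', 'T995N']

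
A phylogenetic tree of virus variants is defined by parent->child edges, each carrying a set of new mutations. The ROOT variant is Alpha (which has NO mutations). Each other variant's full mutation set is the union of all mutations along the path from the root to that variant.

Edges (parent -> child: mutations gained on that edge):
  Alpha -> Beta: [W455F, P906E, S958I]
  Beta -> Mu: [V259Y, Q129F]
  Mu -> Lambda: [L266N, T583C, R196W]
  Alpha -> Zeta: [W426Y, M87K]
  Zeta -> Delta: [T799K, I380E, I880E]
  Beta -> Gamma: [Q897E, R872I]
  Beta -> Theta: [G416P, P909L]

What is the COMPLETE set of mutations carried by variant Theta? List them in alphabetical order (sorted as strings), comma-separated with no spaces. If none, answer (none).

Answer: G416P,P906E,P909L,S958I,W455F

Derivation:
At Alpha: gained [] -> total []
At Beta: gained ['W455F', 'P906E', 'S958I'] -> total ['P906E', 'S958I', 'W455F']
At Theta: gained ['G416P', 'P909L'] -> total ['G416P', 'P906E', 'P909L', 'S958I', 'W455F']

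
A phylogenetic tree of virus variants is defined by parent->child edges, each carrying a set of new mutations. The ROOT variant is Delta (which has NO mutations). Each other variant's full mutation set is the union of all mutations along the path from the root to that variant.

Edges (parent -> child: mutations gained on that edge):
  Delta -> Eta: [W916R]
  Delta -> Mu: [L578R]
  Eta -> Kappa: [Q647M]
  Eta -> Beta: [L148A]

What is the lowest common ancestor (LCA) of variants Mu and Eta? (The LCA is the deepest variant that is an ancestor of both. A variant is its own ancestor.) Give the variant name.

Path from root to Mu: Delta -> Mu
  ancestors of Mu: {Delta, Mu}
Path from root to Eta: Delta -> Eta
  ancestors of Eta: {Delta, Eta}
Common ancestors: {Delta}
Walk up from Eta: Eta (not in ancestors of Mu), Delta (in ancestors of Mu)
Deepest common ancestor (LCA) = Delta

Answer: Delta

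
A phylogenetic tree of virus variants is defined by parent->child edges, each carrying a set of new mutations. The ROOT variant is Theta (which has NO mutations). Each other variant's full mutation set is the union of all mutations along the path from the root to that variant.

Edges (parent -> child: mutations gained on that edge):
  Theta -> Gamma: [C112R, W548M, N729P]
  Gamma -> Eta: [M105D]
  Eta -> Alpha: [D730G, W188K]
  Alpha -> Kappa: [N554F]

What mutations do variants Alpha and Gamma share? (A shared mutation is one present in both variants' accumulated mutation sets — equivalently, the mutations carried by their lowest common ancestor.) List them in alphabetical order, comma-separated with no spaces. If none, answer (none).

Answer: C112R,N729P,W548M

Derivation:
Accumulating mutations along path to Alpha:
  At Theta: gained [] -> total []
  At Gamma: gained ['C112R', 'W548M', 'N729P'] -> total ['C112R', 'N729P', 'W548M']
  At Eta: gained ['M105D'] -> total ['C112R', 'M105D', 'N729P', 'W548M']
  At Alpha: gained ['D730G', 'W188K'] -> total ['C112R', 'D730G', 'M105D', 'N729P', 'W188K', 'W548M']
Mutations(Alpha) = ['C112R', 'D730G', 'M105D', 'N729P', 'W188K', 'W548M']
Accumulating mutations along path to Gamma:
  At Theta: gained [] -> total []
  At Gamma: gained ['C112R', 'W548M', 'N729P'] -> total ['C112R', 'N729P', 'W548M']
Mutations(Gamma) = ['C112R', 'N729P', 'W548M']
Intersection: ['C112R', 'D730G', 'M105D', 'N729P', 'W188K', 'W548M'] ∩ ['C112R', 'N729P', 'W548M'] = ['C112R', 'N729P', 'W548M']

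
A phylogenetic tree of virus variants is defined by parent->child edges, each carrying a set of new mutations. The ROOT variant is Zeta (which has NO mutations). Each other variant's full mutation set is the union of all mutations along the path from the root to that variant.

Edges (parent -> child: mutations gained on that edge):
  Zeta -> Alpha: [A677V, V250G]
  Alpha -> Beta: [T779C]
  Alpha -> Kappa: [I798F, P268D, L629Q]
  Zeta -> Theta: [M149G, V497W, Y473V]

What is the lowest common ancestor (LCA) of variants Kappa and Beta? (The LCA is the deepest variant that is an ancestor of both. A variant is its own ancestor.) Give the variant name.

Path from root to Kappa: Zeta -> Alpha -> Kappa
  ancestors of Kappa: {Zeta, Alpha, Kappa}
Path from root to Beta: Zeta -> Alpha -> Beta
  ancestors of Beta: {Zeta, Alpha, Beta}
Common ancestors: {Zeta, Alpha}
Walk up from Beta: Beta (not in ancestors of Kappa), Alpha (in ancestors of Kappa), Zeta (in ancestors of Kappa)
Deepest common ancestor (LCA) = Alpha

Answer: Alpha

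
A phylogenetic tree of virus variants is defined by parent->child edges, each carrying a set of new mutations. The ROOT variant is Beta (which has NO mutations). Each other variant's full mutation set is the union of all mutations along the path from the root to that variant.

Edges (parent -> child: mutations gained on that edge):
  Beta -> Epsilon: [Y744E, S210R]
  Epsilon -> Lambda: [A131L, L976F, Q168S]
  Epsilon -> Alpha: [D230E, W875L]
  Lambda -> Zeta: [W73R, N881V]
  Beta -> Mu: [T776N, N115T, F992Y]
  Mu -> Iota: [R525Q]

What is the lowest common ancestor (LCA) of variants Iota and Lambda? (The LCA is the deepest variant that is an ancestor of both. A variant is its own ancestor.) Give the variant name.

Answer: Beta

Derivation:
Path from root to Iota: Beta -> Mu -> Iota
  ancestors of Iota: {Beta, Mu, Iota}
Path from root to Lambda: Beta -> Epsilon -> Lambda
  ancestors of Lambda: {Beta, Epsilon, Lambda}
Common ancestors: {Beta}
Walk up from Lambda: Lambda (not in ancestors of Iota), Epsilon (not in ancestors of Iota), Beta (in ancestors of Iota)
Deepest common ancestor (LCA) = Beta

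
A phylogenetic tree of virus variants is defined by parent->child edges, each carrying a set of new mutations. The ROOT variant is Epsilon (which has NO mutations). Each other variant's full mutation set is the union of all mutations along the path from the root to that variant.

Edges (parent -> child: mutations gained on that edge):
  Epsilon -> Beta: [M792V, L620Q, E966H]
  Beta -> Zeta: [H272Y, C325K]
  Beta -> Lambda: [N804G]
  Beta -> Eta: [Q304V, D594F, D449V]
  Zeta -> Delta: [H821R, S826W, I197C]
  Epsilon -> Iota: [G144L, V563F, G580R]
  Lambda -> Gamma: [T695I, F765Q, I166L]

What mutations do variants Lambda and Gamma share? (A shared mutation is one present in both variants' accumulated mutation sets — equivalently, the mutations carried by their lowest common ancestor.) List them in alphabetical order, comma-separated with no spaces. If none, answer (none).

Accumulating mutations along path to Lambda:
  At Epsilon: gained [] -> total []
  At Beta: gained ['M792V', 'L620Q', 'E966H'] -> total ['E966H', 'L620Q', 'M792V']
  At Lambda: gained ['N804G'] -> total ['E966H', 'L620Q', 'M792V', 'N804G']
Mutations(Lambda) = ['E966H', 'L620Q', 'M792V', 'N804G']
Accumulating mutations along path to Gamma:
  At Epsilon: gained [] -> total []
  At Beta: gained ['M792V', 'L620Q', 'E966H'] -> total ['E966H', 'L620Q', 'M792V']
  At Lambda: gained ['N804G'] -> total ['E966H', 'L620Q', 'M792V', 'N804G']
  At Gamma: gained ['T695I', 'F765Q', 'I166L'] -> total ['E966H', 'F765Q', 'I166L', 'L620Q', 'M792V', 'N804G', 'T695I']
Mutations(Gamma) = ['E966H', 'F765Q', 'I166L', 'L620Q', 'M792V', 'N804G', 'T695I']
Intersection: ['E966H', 'L620Q', 'M792V', 'N804G'] ∩ ['E966H', 'F765Q', 'I166L', 'L620Q', 'M792V', 'N804G', 'T695I'] = ['E966H', 'L620Q', 'M792V', 'N804G']

Answer: E966H,L620Q,M792V,N804G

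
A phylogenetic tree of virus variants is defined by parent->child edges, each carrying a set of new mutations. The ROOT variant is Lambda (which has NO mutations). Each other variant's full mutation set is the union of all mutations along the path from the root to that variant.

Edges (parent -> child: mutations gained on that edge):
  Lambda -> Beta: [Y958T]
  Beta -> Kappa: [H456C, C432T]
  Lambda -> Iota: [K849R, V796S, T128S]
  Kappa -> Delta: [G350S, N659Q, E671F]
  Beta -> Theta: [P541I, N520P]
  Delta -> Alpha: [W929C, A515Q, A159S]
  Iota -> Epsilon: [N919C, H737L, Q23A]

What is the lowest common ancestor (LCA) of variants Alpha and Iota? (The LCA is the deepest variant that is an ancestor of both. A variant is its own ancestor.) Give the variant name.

Answer: Lambda

Derivation:
Path from root to Alpha: Lambda -> Beta -> Kappa -> Delta -> Alpha
  ancestors of Alpha: {Lambda, Beta, Kappa, Delta, Alpha}
Path from root to Iota: Lambda -> Iota
  ancestors of Iota: {Lambda, Iota}
Common ancestors: {Lambda}
Walk up from Iota: Iota (not in ancestors of Alpha), Lambda (in ancestors of Alpha)
Deepest common ancestor (LCA) = Lambda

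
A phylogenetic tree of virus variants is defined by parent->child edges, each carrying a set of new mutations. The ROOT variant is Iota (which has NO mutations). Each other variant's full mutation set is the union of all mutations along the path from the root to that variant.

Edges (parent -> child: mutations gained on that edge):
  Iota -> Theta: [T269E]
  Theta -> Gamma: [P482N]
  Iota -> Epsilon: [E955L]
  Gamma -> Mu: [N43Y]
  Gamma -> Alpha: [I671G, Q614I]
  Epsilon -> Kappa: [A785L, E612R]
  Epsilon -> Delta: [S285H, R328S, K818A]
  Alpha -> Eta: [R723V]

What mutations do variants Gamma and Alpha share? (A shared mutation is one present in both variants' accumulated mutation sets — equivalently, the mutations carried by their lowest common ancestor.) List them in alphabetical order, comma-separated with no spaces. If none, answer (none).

Accumulating mutations along path to Gamma:
  At Iota: gained [] -> total []
  At Theta: gained ['T269E'] -> total ['T269E']
  At Gamma: gained ['P482N'] -> total ['P482N', 'T269E']
Mutations(Gamma) = ['P482N', 'T269E']
Accumulating mutations along path to Alpha:
  At Iota: gained [] -> total []
  At Theta: gained ['T269E'] -> total ['T269E']
  At Gamma: gained ['P482N'] -> total ['P482N', 'T269E']
  At Alpha: gained ['I671G', 'Q614I'] -> total ['I671G', 'P482N', 'Q614I', 'T269E']
Mutations(Alpha) = ['I671G', 'P482N', 'Q614I', 'T269E']
Intersection: ['P482N', 'T269E'] ∩ ['I671G', 'P482N', 'Q614I', 'T269E'] = ['P482N', 'T269E']

Answer: P482N,T269E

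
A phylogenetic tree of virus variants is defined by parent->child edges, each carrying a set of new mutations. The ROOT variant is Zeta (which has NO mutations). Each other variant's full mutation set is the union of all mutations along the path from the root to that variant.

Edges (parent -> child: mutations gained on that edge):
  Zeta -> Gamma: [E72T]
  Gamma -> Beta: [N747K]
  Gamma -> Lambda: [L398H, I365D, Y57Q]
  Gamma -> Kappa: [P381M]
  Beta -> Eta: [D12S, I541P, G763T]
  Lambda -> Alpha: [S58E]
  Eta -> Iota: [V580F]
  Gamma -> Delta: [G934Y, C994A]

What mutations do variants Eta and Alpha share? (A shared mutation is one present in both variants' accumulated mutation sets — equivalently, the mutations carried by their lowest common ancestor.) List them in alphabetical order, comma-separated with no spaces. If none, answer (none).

Accumulating mutations along path to Eta:
  At Zeta: gained [] -> total []
  At Gamma: gained ['E72T'] -> total ['E72T']
  At Beta: gained ['N747K'] -> total ['E72T', 'N747K']
  At Eta: gained ['D12S', 'I541P', 'G763T'] -> total ['D12S', 'E72T', 'G763T', 'I541P', 'N747K']
Mutations(Eta) = ['D12S', 'E72T', 'G763T', 'I541P', 'N747K']
Accumulating mutations along path to Alpha:
  At Zeta: gained [] -> total []
  At Gamma: gained ['E72T'] -> total ['E72T']
  At Lambda: gained ['L398H', 'I365D', 'Y57Q'] -> total ['E72T', 'I365D', 'L398H', 'Y57Q']
  At Alpha: gained ['S58E'] -> total ['E72T', 'I365D', 'L398H', 'S58E', 'Y57Q']
Mutations(Alpha) = ['E72T', 'I365D', 'L398H', 'S58E', 'Y57Q']
Intersection: ['D12S', 'E72T', 'G763T', 'I541P', 'N747K'] ∩ ['E72T', 'I365D', 'L398H', 'S58E', 'Y57Q'] = ['E72T']

Answer: E72T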